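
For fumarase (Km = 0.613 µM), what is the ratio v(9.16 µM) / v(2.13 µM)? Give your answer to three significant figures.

The fractional saturations are [S]/(Km+[S]) = 2.13/2.743 = 0.7765 and 9.16/9.773 = 0.9373.
v₂/v₁ is just their ratio: 0.9373/0.7765 = 1.21.

1.21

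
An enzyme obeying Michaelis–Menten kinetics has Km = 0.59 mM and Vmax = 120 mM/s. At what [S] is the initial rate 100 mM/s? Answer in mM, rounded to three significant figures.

2.95 mM

The required fractional saturation is v/Vmax = 100/120 = 0.8333.
Then [S]/(Km+[S]) = 0.8333 ⇒ [S] = 0.59 × 0.8333/(1 − 0.8333) = 2.95 mM.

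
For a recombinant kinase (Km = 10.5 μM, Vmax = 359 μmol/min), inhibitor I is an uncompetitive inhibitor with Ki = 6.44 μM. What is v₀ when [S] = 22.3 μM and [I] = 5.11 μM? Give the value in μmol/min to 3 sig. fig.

With α = 1 + [I]/Ki = 1 + 5.11/6.44 = 1.793, the uncompetitive rate law is v = (Vmax/α)·[S] / (Km/α + [S]).
v = (359/1.793)×22.3 / (10.5/1.793 + 22.3) = 4464/28.15 = 159 μmol/min.

159 μmol/min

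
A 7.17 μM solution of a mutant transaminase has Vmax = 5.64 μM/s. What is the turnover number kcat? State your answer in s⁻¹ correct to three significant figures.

kcat = Vmax/[E]total = 5.64 μM/s / 7.17 μM = 0.787 s⁻¹.

0.787 s⁻¹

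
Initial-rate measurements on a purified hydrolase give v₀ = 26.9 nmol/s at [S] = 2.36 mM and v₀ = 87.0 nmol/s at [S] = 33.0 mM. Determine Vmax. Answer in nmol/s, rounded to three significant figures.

105 nmol/s

From v = Vmax[S]/(Km+[S]), each point gives Vmax = v(Km+[S])/[S].
Equating: 26.9(Km+2.36)/2.36 = 87.0(Km+33.0)/33.0.
11.40·Km + 26.9 = 2.636·Km + 87.0, so (11.40 − 2.636)·Km = 87.0 − 26.9.
Km = 60.10/8.762 = 6.86 mM; then Vmax = 26.9(6.86+2.36)/2.36 = 105 nmol/s.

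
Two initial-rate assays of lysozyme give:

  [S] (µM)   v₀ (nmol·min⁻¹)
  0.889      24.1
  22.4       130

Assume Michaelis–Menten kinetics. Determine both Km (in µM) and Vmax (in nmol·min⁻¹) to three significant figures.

Km = 4.97 µM; Vmax = 159 nmol·min⁻¹

From v = Vmax[S]/(Km+[S]), each point gives Vmax = v(Km+[S])/[S].
Equating: 24.1(Km+0.889)/0.889 = 130(Km+22.4)/22.4.
27.11·Km + 24.1 = 5.804·Km + 130, so (27.11 − 5.804)·Km = 130 − 24.1.
Km = 105.9/21.31 = 4.97 µM; then Vmax = 24.1(4.97+0.889)/0.889 = 159 nmol·min⁻¹.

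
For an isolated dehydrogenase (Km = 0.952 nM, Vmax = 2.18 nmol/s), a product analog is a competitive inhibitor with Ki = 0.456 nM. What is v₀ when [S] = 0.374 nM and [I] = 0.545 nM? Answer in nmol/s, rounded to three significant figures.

α = 1 + [I]/Ki = 1 + 0.545/0.456 = 2.195.
For a competitive inhibitor, Vmax is unchanged and the apparent Km becomes α·Km: Km,app = 2.09 nM, Vmax,app = 2.18 nmol/s.
v = Vmax,app·[S]/(Km,app + [S]) = 2.18 × 0.374/(2.09 + 0.374) = 0.331 nmol/s.

0.331 nmol/s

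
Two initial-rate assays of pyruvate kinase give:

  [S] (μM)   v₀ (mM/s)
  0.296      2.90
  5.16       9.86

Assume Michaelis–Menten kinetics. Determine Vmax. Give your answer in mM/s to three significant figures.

11.5 mM/s

From v = Vmax[S]/(Km+[S]), each point gives Vmax = v(Km+[S])/[S].
Equating: 2.90(Km+0.296)/0.296 = 9.86(Km+5.16)/5.16.
9.797·Km + 2.90 = 1.911·Km + 9.86, so (9.797 − 1.911)·Km = 9.86 − 2.90.
Km = 6.960/7.886 = 0.883 μM; then Vmax = 2.90(0.883+0.296)/0.296 = 11.5 mM/s.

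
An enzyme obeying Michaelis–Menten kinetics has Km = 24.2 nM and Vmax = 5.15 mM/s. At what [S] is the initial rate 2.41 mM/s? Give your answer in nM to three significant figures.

The required fractional saturation is v/Vmax = 2.41/5.15 = 0.4680.
Then [S]/(Km+[S]) = 0.4680 ⇒ [S] = 24.2 × 0.4680/(1 − 0.4680) = 21.3 nM.

21.3 nM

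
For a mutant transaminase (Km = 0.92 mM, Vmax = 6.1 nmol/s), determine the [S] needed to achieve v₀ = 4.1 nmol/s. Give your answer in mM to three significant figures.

The required fractional saturation is v/Vmax = 4.1/6.1 = 0.6721.
Then [S]/(Km+[S]) = 0.6721 ⇒ [S] = 0.92 × 0.6721/(1 − 0.6721) = 1.89 mM.

1.89 mM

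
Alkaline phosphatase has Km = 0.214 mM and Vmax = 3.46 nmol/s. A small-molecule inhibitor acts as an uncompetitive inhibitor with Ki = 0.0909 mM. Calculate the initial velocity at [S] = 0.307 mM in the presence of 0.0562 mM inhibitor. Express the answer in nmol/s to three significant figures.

With α = 1 + [I]/Ki = 1 + 0.0562/0.0909 = 1.618, the uncompetitive rate law is v = (Vmax/α)·[S] / (Km/α + [S]).
v = (3.46/1.618)×0.307 / (0.214/1.618 + 0.307) = 0.6564/0.4392 = 1.49 nmol/s.

1.49 nmol/s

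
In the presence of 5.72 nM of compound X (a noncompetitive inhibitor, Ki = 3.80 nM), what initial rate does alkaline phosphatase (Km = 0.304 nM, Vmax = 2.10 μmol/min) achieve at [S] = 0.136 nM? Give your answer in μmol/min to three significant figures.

With α = 1 + [I]/Ki = 1 + 5.72/3.80 = 2.505, the noncompetitive rate law is v = (Vmax/α)·[S] / (Km + [S]).
v = (2.10/2.505)×0.136 / (0.304 + 0.136) = 0.1140/0.4400 = 0.259 μmol/min.

0.259 μmol/min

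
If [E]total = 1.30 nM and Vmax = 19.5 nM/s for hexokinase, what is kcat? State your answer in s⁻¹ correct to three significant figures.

kcat = Vmax/[E]total = 19.5 nM/s / 1.30 nM = 15.0 s⁻¹.

15.0 s⁻¹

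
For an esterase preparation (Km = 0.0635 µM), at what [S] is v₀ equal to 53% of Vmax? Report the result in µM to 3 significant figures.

0.0716 µM

v/Vmax = [S]/(Km+[S]) = 0.53, so [S] = Km·0.53/(1 − 0.53) = 0.0635 × 1.128.
[S] = 0.0716 µM.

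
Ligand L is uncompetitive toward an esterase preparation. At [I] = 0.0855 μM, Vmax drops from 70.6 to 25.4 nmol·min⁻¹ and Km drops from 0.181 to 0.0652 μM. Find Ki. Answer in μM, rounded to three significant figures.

Uncompetitive: Vmax,app = Vmax/α (and Km,app = Km/α) with α = 1 + [I]/Ki.
α = Vmax/Vmax,app = 70.6/25.4 = 2.780.
Since α = 1 + [I]/Ki, [I]/Ki = 2.780 − 1 = 1.780 and Ki = 0.0855/1.780 = 0.0480 μM.

0.0480 μM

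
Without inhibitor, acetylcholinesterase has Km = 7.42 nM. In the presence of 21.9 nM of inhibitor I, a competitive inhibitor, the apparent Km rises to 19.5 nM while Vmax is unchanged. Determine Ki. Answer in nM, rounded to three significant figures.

13.5 nM

Competitive: Km,app = α·Km with α = 1 + [I]/Ki.
α = Km,app/Km = 19.5/7.42 = 2.628.
Ki = [I]/(α − 1) = 21.9/1.628 = 13.5 nM.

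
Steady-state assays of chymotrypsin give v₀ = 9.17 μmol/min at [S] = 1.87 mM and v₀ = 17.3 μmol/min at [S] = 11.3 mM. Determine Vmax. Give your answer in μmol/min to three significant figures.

21.0 μmol/min

In reciprocal form, 1/v = (Km/Vmax)·(1/[S]) + 1/Vmax. The two points give (1/[S], 1/v) = (0.5348, 0.1091) and (0.08850, 0.05780).
Slope = (0.1091 − 0.05780)/(0.5348 − 0.08850) = 0.1148; intercept = 0.1091 − 0.1148×0.5348 = 0.04764.
Vmax = 1/intercept = 21.0 μmol/min; Km = slope × Vmax = 0.1148 × 21.0 = 2.41 mM.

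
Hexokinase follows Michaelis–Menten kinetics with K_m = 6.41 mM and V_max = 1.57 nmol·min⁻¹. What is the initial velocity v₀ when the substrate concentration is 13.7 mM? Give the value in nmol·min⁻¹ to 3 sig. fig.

v = Vmax·[S]/(Km + [S]) = 1.57 × 13.7 / (6.41 + 13.7)
  = 21.51 / 20.11 = 1.07 nmol·min⁻¹.

1.07 nmol·min⁻¹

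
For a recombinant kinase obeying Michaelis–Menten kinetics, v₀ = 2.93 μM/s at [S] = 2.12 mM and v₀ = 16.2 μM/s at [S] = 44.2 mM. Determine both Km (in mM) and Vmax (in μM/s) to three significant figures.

In reciprocal form, 1/v = (Km/Vmax)·(1/[S]) + 1/Vmax. The two points give (1/[S], 1/v) = (0.4717, 0.3413) and (0.02262, 0.06173).
Slope = (0.3413 − 0.06173)/(0.4717 − 0.02262) = 0.6225; intercept = 0.3413 − 0.6225×0.4717 = 0.04764.
Vmax = 1/intercept = 21.0 μM/s; Km = slope × Vmax = 0.6225 × 21.0 = 13.1 mM.

Km = 13.1 mM; Vmax = 21.0 μM/s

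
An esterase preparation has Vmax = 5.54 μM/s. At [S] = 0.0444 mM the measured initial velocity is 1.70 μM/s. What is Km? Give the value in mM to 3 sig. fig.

v/Vmax = 1.70/5.54 = 0.3069 = [S]/(Km+[S]).
So Km + [S] = [S]/0.3069 = 0.1447 mM, giving Km = 0.1447 − 0.0444 = 0.100 mM.

0.100 mM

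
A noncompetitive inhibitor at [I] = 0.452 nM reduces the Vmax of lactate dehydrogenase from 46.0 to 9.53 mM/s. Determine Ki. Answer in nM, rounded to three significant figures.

Noncompetitive: Vmax,app = Vmax/α with α = 1 + [I]/Ki.
α = Vmax/Vmax,app = 46.0/9.53 = 4.827.
Ki = [I]/(α − 1) = 0.452/3.827 = 0.118 nM.

0.118 nM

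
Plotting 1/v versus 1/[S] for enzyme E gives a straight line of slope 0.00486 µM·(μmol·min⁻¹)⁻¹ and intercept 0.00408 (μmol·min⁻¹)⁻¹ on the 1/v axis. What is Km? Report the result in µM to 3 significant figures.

y-intercept = 1/Vmax ⇒ Vmax = 245 μmol·min⁻¹; slope = Km/Vmax ⇒ Km = slope × Vmax.
Km = 0.00486 × 245 = 1.19 µM.

1.19 µM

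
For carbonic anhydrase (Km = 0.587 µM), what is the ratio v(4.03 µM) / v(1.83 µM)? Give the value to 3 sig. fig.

The fractional saturations are [S]/(Km+[S]) = 1.83/2.417 = 0.7571 and 4.03/4.617 = 0.8729.
v₂/v₁ is just their ratio: 0.8729/0.7571 = 1.15.

1.15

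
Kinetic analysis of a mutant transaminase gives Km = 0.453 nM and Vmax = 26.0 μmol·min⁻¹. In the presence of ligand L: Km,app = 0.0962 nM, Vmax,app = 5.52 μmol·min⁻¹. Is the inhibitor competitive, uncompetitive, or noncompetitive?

uncompetitive

Both Km and Vmax decrease by the same factor (~4.71-fold) — characteristic of uncompetitive inhibition.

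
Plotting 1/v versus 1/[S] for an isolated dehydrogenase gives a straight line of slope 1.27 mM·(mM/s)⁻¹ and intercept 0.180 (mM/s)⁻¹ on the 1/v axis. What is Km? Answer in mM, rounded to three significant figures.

7.06 mM

y-intercept = 1/Vmax ⇒ Vmax = 5.56 mM/s; slope = Km/Vmax ⇒ Km = slope × Vmax.
Km = 1.27 × 5.56 = 7.06 mM.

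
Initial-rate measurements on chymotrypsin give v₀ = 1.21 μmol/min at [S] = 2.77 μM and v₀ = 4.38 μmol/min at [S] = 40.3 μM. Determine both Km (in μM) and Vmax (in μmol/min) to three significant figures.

In reciprocal form, 1/v = (Km/Vmax)·(1/[S]) + 1/Vmax. The two points give (1/[S], 1/v) = (0.3610, 0.8264) and (0.02481, 0.2283).
Slope = (0.8264 − 0.2283)/(0.3610 − 0.02481) = 1.779; intercept = 0.8264 − 1.779×0.3610 = 0.1842.
Vmax = 1/intercept = 5.43 μmol/min; Km = slope × Vmax = 1.779 × 5.43 = 9.66 μM.

Km = 9.66 μM; Vmax = 5.43 μmol/min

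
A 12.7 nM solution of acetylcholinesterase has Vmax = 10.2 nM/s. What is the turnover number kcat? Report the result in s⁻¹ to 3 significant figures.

0.803 s⁻¹

kcat = Vmax/[E]total = 10.2 nM/s / 12.7 nM = 0.803 s⁻¹.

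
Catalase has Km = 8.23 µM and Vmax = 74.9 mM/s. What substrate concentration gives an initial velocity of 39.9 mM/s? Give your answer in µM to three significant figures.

9.38 µM

The required fractional saturation is v/Vmax = 39.9/74.9 = 0.5327.
Then [S]/(Km+[S]) = 0.5327 ⇒ [S] = 8.23 × 0.5327/(1 − 0.5327) = 9.38 µM.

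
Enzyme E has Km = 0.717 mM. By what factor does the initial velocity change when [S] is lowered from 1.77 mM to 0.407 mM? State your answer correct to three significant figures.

0.509

Since Vmax cancels, v₂/v₁ = [S]₂(Km+[S]₁) / [S]₁(Km+[S]₂).
= 0.407×(0.717+1.77) / (1.77×(0.717+0.407)) = 1.012/1.989 = 0.509.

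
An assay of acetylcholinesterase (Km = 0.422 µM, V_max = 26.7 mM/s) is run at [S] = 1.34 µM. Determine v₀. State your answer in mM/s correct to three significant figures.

v = Vmax·[S]/(Km + [S]) = 26.7 × 1.34 / (0.422 + 1.34)
  = 35.78 / 1.762 = 20.3 mM/s.

20.3 mM/s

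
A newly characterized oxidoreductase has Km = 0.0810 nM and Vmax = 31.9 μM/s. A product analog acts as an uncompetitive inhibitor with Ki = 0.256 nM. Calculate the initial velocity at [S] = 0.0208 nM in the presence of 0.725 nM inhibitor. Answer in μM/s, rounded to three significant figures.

4.13 μM/s

α = 1 + [I]/Ki = 1 + 0.725/0.256 = 3.832.
For an uncompetitive inhibitor, both parameters are divided by α, giving Vmax/α and Km/α: Km,app = 0.0211 nM, Vmax,app = 8.32 μM/s.
v = Vmax,app·[S]/(Km,app + [S]) = 8.32 × 0.0208/(0.0211 + 0.0208) = 4.13 μM/s.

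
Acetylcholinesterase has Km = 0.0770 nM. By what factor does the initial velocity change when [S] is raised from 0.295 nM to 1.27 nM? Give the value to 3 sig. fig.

1.19

Since Vmax cancels, v₂/v₁ = [S]₂(Km+[S]₁) / [S]₁(Km+[S]₂).
= 1.27×(0.0770+0.295) / (0.295×(0.0770+1.27)) = 0.4724/0.3974 = 1.19.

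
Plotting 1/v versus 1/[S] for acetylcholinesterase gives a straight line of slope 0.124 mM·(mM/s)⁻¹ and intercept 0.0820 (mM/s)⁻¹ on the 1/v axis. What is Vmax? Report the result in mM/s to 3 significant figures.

12.2 mM/s

The y-intercept of a Lineweaver–Burk plot equals 1/Vmax, so Vmax = 1/0.0820 = 12.2 mM/s.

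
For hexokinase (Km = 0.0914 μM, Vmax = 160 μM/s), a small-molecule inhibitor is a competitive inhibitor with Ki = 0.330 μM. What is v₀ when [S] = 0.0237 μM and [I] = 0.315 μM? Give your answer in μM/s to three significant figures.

With α = 1 + [I]/Ki = 1 + 0.315/0.330 = 1.955, the competitive rate law is v = Vmax[S] / (αKm + [S]).
v = 160×0.0237 / (1.955×0.0914 + 0.0237) = 3.792/0.2023 = 18.7 μM/s.

18.7 μM/s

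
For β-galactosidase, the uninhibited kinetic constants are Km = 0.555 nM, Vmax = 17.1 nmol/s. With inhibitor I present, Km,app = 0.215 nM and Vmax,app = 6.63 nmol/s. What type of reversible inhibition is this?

Both Km and Vmax decrease by the same factor (~2.58-fold) — characteristic of uncompetitive inhibition.

uncompetitive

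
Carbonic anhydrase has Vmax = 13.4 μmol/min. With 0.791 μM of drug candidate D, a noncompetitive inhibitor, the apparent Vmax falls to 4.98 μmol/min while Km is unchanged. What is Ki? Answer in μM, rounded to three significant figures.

Noncompetitive: Vmax,app = Vmax/α with α = 1 + [I]/Ki.
α = Vmax/Vmax,app = 13.4/4.98 = 2.691.
Ki = [I]/(α − 1) = 0.791/1.691 = 0.468 μM.

0.468 μM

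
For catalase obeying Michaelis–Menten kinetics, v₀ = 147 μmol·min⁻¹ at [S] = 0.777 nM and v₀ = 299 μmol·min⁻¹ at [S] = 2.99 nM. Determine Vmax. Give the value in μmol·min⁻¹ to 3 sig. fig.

469 μmol·min⁻¹

In reciprocal form, 1/v = (Km/Vmax)·(1/[S]) + 1/Vmax. The two points give (1/[S], 1/v) = (1.287, 0.006803) and (0.3344, 0.003344).
Slope = (0.006803 − 0.003344)/(1.287 − 0.3344) = 0.003630; intercept = 0.006803 − 0.003630×1.287 = 0.002130.
Vmax = 1/intercept = 469 μmol·min⁻¹; Km = slope × Vmax = 0.003630 × 469 = 1.70 nM.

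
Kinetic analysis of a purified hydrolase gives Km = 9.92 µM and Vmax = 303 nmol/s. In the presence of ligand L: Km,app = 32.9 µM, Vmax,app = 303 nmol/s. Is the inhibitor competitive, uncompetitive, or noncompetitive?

Km increases (9.92 → 32.9 µM) while Vmax is unchanged — the hallmark of competitive inhibition.

competitive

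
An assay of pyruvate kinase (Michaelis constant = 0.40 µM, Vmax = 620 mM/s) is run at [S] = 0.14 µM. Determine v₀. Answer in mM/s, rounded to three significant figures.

161 mM/s

v = Vmax·[S]/(Km + [S]) = 620 × 0.14 / (0.40 + 0.14)
  = 86.80 / 0.5400 = 161 mM/s.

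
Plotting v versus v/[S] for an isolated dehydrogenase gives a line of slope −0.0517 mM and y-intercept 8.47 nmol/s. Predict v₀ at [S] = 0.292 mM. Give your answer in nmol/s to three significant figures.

7.20 nmol/s

In the Eadie–Hofstee form v = Vmax − Km·(v/[S]), the slope is −Km and the intercept is Vmax, so Km = 0.0517 mM and Vmax = 8.47 nmol/s.
v = 8.47 × 0.292/(0.0517 + 0.292) = 7.20 nmol/s.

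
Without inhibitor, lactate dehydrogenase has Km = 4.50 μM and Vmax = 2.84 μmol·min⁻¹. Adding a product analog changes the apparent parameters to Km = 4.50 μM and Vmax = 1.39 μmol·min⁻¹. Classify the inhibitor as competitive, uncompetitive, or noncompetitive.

noncompetitive

Vmax decreases (2.84 → 1.39 μmol·min⁻¹) while Km is unchanged — pure noncompetitive inhibition.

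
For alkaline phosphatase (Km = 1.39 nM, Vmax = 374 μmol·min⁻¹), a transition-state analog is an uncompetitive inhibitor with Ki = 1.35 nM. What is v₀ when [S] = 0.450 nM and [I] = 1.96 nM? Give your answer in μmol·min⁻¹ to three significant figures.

With α = 1 + [I]/Ki = 1 + 1.96/1.35 = 2.452, the uncompetitive rate law is v = (Vmax/α)·[S] / (Km/α + [S]).
v = (374/2.452)×0.450 / (1.39/2.452 + 0.450) = 68.64/1.017 = 67.5 μmol·min⁻¹.

67.5 μmol·min⁻¹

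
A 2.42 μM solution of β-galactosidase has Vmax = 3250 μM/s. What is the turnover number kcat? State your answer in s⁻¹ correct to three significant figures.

1340 s⁻¹

kcat = Vmax/[E]total = 3250 μM/s / 2.42 μM = 1340 s⁻¹.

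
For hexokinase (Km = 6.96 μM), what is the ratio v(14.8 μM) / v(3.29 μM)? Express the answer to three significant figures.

2.12

The fractional saturations are [S]/(Km+[S]) = 3.29/10.25 = 0.3210 and 14.8/21.76 = 0.6801.
v₂/v₁ is just their ratio: 0.6801/0.3210 = 2.12.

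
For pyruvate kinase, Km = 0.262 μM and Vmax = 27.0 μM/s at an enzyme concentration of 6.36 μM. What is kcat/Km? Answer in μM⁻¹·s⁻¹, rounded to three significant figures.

16.2 μM⁻¹·s⁻¹

kcat = Vmax/[E]total = 27.0/6.36 = 4.25 s⁻¹.
kcat/Km = 4.25/0.262 = 16.2 μM⁻¹·s⁻¹.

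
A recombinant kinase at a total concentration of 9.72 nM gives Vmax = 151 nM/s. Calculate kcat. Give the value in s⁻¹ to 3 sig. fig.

15.5 s⁻¹

kcat = Vmax/[E]total = 151 nM/s / 9.72 nM = 15.5 s⁻¹.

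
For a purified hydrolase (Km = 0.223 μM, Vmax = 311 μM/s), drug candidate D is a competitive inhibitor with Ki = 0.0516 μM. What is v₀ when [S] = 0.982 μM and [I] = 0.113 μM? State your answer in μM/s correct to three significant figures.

With α = 1 + [I]/Ki = 1 + 0.113/0.0516 = 3.190, the competitive rate law is v = Vmax[S] / (αKm + [S]).
v = 311×0.982 / (3.190×0.223 + 0.982) = 305.4/1.693 = 180 μM/s.

180 μM/s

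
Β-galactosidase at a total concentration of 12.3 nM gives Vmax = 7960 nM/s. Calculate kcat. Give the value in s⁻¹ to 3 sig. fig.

kcat = Vmax/[E]total = 7960 nM/s / 12.3 nM = 647 s⁻¹.

647 s⁻¹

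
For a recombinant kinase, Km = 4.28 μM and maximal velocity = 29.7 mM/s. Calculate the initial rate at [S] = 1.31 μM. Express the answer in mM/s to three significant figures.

6.96 mM/s

v = Vmax·[S]/(Km + [S]) = 29.7 × 1.31 / (4.28 + 1.31)
  = 38.91 / 5.590 = 6.96 mM/s.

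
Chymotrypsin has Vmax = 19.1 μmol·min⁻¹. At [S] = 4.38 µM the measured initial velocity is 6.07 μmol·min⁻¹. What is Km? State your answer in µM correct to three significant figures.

v/Vmax = 6.07/19.1 = 0.3178 = [S]/(Km+[S]).
So Km + [S] = [S]/0.3178 = 13.78 µM, giving Km = 13.78 − 4.38 = 9.40 µM.

9.40 µM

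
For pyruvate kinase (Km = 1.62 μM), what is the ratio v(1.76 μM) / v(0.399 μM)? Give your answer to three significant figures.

2.63

Since Vmax cancels, v₂/v₁ = [S]₂(Km+[S]₁) / [S]₁(Km+[S]₂).
= 1.76×(1.62+0.399) / (0.399×(1.62+1.76)) = 3.553/1.349 = 2.63.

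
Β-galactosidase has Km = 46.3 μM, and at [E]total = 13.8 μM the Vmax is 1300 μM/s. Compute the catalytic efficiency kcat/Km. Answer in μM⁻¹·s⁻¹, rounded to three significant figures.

2.03 μM⁻¹·s⁻¹

kcat = Vmax/[E]total = 1300/13.8 = 94.2 s⁻¹.
kcat/Km = 94.2/46.3 = 2.03 μM⁻¹·s⁻¹.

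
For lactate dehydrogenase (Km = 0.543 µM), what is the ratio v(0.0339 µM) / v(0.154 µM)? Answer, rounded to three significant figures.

The fractional saturations are [S]/(Km+[S]) = 0.154/0.6970 = 0.2209 and 0.0339/0.5769 = 0.05876.
v₂/v₁ is just their ratio: 0.05876/0.2209 = 0.266.

0.266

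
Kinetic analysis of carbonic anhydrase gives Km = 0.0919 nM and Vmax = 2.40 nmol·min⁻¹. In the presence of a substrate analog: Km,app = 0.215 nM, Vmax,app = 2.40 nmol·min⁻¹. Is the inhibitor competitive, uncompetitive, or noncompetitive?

competitive

Km increases (0.0919 → 0.215 nM) while Vmax is unchanged — the hallmark of competitive inhibition.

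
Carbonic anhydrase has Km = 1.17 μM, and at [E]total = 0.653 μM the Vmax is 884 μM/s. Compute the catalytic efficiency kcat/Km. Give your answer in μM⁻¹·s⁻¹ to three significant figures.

kcat = Vmax/[E]total = 884/0.653 = 1350 s⁻¹.
kcat/Km = 1350/1.17 = 1160 μM⁻¹·s⁻¹.

1160 μM⁻¹·s⁻¹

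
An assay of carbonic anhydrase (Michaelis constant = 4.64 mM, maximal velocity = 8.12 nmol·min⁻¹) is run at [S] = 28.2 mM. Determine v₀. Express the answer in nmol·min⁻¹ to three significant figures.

6.97 nmol·min⁻¹

v = Vmax·[S]/(Km + [S]) = 8.12 × 28.2 / (4.64 + 28.2)
  = 229.0 / 32.84 = 6.97 nmol·min⁻¹.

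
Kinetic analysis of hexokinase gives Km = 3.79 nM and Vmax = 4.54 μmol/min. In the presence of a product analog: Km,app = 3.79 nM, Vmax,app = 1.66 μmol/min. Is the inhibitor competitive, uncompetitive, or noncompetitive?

Vmax decreases (4.54 → 1.66 μmol/min) while Km is unchanged — pure noncompetitive inhibition.

noncompetitive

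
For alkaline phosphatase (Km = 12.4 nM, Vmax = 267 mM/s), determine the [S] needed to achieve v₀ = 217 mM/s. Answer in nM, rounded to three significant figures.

The required fractional saturation is v/Vmax = 217/267 = 0.8127.
Then [S]/(Km+[S]) = 0.8127 ⇒ [S] = 12.4 × 0.8127/(1 − 0.8127) = 53.8 nM.

53.8 nM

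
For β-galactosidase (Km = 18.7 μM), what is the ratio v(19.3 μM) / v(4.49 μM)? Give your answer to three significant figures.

2.62

Since Vmax cancels, v₂/v₁ = [S]₂(Km+[S]₁) / [S]₁(Km+[S]₂).
= 19.3×(18.7+4.49) / (4.49×(18.7+19.3)) = 447.6/170.6 = 2.62.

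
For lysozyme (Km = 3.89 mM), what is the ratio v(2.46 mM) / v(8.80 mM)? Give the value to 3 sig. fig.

0.559

The fractional saturations are [S]/(Km+[S]) = 8.80/12.69 = 0.6935 and 2.46/6.350 = 0.3874.
v₂/v₁ is just their ratio: 0.3874/0.6935 = 0.559.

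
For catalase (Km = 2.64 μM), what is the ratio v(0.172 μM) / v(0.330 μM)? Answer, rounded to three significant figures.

0.550

Since Vmax cancels, v₂/v₁ = [S]₂(Km+[S]₁) / [S]₁(Km+[S]₂).
= 0.172×(2.64+0.330) / (0.330×(2.64+0.172)) = 0.5108/0.9280 = 0.550.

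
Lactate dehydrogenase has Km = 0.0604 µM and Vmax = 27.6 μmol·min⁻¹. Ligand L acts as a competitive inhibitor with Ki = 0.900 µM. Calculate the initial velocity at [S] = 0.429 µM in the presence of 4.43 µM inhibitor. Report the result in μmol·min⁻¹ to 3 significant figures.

15.1 μmol·min⁻¹

α = 1 + [I]/Ki = 1 + 4.43/0.900 = 5.922.
For a competitive inhibitor, Vmax is unchanged and the apparent Km becomes α·Km: Km,app = 0.358 µM, Vmax,app = 27.6 μmol·min⁻¹.
v = Vmax,app·[S]/(Km,app + [S]) = 27.6 × 0.429/(0.358 + 0.429) = 15.1 μmol·min⁻¹.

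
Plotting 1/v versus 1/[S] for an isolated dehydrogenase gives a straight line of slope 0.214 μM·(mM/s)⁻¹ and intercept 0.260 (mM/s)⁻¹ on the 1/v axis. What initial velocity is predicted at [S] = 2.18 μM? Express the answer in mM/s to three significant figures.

2.79 mM/s

The y-intercept is 1/Vmax, so Vmax = 1/0.260 = 3.85 mM/s.
The slope is Km/Vmax, so Km = 0.214 × 3.85 = 0.823 μM.
Then v = 3.85 × 2.18/(0.823 + 2.18) = 2.79 mM/s.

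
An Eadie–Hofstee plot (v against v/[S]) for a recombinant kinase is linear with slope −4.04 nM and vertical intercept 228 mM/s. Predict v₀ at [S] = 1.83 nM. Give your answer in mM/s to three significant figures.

In the Eadie–Hofstee form v = Vmax − Km·(v/[S]), the slope is −Km and the intercept is Vmax, so Km = 4.04 nM and Vmax = 228 mM/s.
v = 228 × 1.83/(4.04 + 1.83) = 71.1 mM/s.

71.1 mM/s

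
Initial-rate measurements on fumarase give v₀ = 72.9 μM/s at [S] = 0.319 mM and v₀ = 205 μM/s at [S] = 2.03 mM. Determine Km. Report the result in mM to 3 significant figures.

1.04 mM

From v = Vmax[S]/(Km+[S]), each point gives Vmax = v(Km+[S])/[S].
Equating: 72.9(Km+0.319)/0.319 = 205(Km+2.03)/2.03.
228.5·Km + 72.9 = 101.0·Km + 205, so (228.5 − 101.0)·Km = 205 − 72.9.
Km = 132.1/127.5 = 1.04 mM; then Vmax = 72.9(1.04+0.319)/0.319 = 310 μM/s.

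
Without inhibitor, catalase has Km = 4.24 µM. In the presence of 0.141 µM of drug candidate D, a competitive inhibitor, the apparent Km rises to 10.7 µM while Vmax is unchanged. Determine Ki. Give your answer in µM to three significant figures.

Competitive: Km,app = α·Km with α = 1 + [I]/Ki.
α = Km,app/Km = 10.7/4.24 = 2.524.
Ki = [I]/(α − 1) = 0.141/1.524 = 0.0925 µM.

0.0925 µM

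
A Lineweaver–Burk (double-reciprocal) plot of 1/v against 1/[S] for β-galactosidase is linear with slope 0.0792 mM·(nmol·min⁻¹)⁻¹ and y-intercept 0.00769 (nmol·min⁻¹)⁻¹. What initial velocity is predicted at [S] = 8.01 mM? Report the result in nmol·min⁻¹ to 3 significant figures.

The y-intercept is 1/Vmax, so Vmax = 1/0.00769 = 130 nmol·min⁻¹.
The slope is Km/Vmax, so Km = 0.0792 × 130 = 10.3 mM.
Then v = 130 × 8.01/(10.3 + 8.01) = 56.9 nmol·min⁻¹.

56.9 nmol·min⁻¹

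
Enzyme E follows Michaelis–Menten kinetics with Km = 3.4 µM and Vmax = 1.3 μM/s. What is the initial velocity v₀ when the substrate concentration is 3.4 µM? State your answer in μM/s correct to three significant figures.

0.650 μM/s

v = Vmax·[S]/(Km + [S]) = 1.3 × 3.4 / (3.4 + 3.4)
  = 4.420 / 6.800 = 0.650 μM/s.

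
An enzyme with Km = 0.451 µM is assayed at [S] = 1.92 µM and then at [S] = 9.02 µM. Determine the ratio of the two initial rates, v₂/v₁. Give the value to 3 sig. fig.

1.18

The fractional saturations are [S]/(Km+[S]) = 1.92/2.371 = 0.8098 and 9.02/9.471 = 0.9524.
v₂/v₁ is just their ratio: 0.9524/0.8098 = 1.18.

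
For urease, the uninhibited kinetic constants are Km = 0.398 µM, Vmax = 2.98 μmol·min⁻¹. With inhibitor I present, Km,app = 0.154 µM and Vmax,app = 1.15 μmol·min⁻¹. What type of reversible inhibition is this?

uncompetitive

Both Km and Vmax decrease by the same factor (~2.59-fold) — characteristic of uncompetitive inhibition.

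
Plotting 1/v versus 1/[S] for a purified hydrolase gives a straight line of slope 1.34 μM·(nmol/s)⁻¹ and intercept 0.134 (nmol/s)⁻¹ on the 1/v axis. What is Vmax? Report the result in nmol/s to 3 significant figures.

7.46 nmol/s

The y-intercept of a Lineweaver–Burk plot equals 1/Vmax, so Vmax = 1/0.134 = 7.46 nmol/s.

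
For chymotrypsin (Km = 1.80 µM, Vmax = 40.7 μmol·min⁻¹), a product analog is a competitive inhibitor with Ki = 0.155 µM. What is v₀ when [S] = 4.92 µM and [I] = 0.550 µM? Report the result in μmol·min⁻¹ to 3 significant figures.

15.3 μmol·min⁻¹

α = 1 + [I]/Ki = 1 + 0.550/0.155 = 4.548.
For a competitive inhibitor, Vmax is unchanged and the apparent Km becomes α·Km: Km,app = 8.19 µM, Vmax,app = 40.7 μmol·min⁻¹.
v = Vmax,app·[S]/(Km,app + [S]) = 40.7 × 4.92/(8.19 + 4.92) = 15.3 μmol·min⁻¹.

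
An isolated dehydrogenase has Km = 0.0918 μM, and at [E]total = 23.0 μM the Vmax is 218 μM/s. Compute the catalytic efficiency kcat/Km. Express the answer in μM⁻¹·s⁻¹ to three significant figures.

kcat = Vmax/[E]total = 218/23.0 = 9.48 s⁻¹.
kcat/Km = 9.48/0.0918 = 103 μM⁻¹·s⁻¹.

103 μM⁻¹·s⁻¹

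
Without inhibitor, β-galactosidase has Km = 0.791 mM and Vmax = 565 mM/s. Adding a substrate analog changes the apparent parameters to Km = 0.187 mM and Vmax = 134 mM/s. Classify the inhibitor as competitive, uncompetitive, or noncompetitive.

Both Km and Vmax decrease by the same factor (~4.22-fold) — characteristic of uncompetitive inhibition.

uncompetitive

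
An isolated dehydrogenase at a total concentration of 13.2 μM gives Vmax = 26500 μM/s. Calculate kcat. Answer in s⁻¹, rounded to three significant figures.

kcat = Vmax/[E]total = 26500 μM/s / 13.2 μM = 2010 s⁻¹.

2010 s⁻¹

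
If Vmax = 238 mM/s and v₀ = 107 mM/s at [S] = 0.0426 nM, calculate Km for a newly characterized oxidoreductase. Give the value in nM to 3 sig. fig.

v/Vmax = 107/238 = 0.4496 = [S]/(Km+[S]).
So Km + [S] = [S]/0.4496 = 0.09476 nM, giving Km = 0.09476 − 0.0426 = 0.0522 nM.

0.0522 nM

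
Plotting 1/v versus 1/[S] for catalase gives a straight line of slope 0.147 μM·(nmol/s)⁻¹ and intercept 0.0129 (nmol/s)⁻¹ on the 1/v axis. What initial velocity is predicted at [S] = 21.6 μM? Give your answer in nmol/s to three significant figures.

The y-intercept is 1/Vmax, so Vmax = 1/0.0129 = 77.5 nmol/s.
The slope is Km/Vmax, so Km = 0.147 × 77.5 = 11.4 μM.
Then v = 77.5 × 21.6/(11.4 + 21.6) = 50.7 nmol/s.

50.7 nmol/s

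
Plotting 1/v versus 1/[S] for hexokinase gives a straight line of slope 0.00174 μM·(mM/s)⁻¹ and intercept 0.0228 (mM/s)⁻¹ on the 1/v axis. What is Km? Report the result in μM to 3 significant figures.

y-intercept = 1/Vmax ⇒ Vmax = 43.9 mM/s; slope = Km/Vmax ⇒ Km = slope × Vmax.
Km = 0.00174 × 43.9 = 0.0763 μM.

0.0763 μM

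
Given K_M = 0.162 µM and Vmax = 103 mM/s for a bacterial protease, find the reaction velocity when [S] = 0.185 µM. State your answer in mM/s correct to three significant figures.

v = Vmax·[S]/(Km + [S]) = 103 × 0.185 / (0.162 + 0.185)
  = 19.06 / 0.3470 = 54.9 mM/s.

54.9 mM/s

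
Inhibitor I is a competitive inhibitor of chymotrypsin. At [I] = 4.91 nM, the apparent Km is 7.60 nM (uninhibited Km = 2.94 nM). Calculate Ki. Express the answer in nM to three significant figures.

3.10 nM

Competitive: Km,app = α·Km with α = 1 + [I]/Ki.
α = Km,app/Km = 7.60/2.94 = 2.585.
Since α = 1 + [I]/Ki, [I]/Ki = 2.585 − 1 = 1.585 and Ki = 4.91/1.585 = 3.10 nM.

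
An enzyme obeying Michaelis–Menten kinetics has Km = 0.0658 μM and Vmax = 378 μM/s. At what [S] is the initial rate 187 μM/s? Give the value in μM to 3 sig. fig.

0.0644 μM

Rearranging v = Vmax[S]/(Km+[S]) gives [S] = Km·v/(Vmax − v).
[S] = 0.0658 × 187 / (378 − 187) = 12.30/191.0 = 0.0644 μM.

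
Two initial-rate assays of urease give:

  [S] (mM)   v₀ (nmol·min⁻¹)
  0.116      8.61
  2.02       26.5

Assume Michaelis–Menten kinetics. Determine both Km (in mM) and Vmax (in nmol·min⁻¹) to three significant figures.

Km = 0.293 mM; Vmax = 30.3 nmol·min⁻¹

From v = Vmax[S]/(Km+[S]), each point gives Vmax = v(Km+[S])/[S].
Equating: 8.61(Km+0.116)/0.116 = 26.5(Km+2.02)/2.02.
74.22·Km + 8.61 = 13.12·Km + 26.5, so (74.22 − 13.12)·Km = 26.5 − 8.61.
Km = 17.89/61.11 = 0.293 mM; then Vmax = 8.61(0.293+0.116)/0.116 = 30.3 nmol·min⁻¹.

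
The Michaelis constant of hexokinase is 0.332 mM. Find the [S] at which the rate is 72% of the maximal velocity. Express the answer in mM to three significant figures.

0.854 mM

v/Vmax = [S]/(Km+[S]) = 0.72, so [S] = Km·0.72/(1 − 0.72) = 0.332 × 2.571.
[S] = 0.854 mM.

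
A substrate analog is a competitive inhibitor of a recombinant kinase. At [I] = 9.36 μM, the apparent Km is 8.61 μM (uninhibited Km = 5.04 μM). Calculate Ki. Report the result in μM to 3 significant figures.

Competitive: Km,app = α·Km with α = 1 + [I]/Ki.
α = Km,app/Km = 8.61/5.04 = 1.708.
Since α = 1 + [I]/Ki, [I]/Ki = 1.708 − 1 = 0.7083 and Ki = 9.36/0.7083 = 13.2 μM.

13.2 μM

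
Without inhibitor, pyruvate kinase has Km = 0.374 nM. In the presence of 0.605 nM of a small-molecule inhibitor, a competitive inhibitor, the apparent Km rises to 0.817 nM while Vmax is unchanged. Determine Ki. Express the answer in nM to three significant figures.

0.511 nM

Competitive: Km,app = α·Km with α = 1 + [I]/Ki.
α = Km,app/Km = 0.817/0.374 = 2.184.
Ki = [I]/(α − 1) = 0.605/1.184 = 0.511 nM.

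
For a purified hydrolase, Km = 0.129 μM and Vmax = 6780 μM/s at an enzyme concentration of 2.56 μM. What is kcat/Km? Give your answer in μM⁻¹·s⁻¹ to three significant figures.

20500 μM⁻¹·s⁻¹

kcat = Vmax/[E]total = 6780/2.56 = 2650 s⁻¹.
kcat/Km = 2650/0.129 = 20500 μM⁻¹·s⁻¹.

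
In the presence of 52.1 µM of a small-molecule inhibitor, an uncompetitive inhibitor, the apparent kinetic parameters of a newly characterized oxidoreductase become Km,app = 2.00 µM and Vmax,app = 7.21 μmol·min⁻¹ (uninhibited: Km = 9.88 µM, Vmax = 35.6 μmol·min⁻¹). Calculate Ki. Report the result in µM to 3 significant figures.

13.2 µM

Uncompetitive: Vmax,app = Vmax/α (and Km,app = Km/α) with α = 1 + [I]/Ki.
α = Vmax/Vmax,app = 35.6/7.21 = 4.938.
Ki = [I]/(α − 1) = 52.1/3.938 = 13.2 µM.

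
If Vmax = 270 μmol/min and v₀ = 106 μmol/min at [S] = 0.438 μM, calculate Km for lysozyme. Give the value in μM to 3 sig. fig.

0.678 μM

From v = Vmax[S]/(Km+[S]), Km = [S](Vmax − v)/v.
Km = 0.438 × (270 − 106) / 106 = 71.83/106 = 0.678 μM.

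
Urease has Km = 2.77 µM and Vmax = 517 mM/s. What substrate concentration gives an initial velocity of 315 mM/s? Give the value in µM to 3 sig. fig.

Rearranging v = Vmax[S]/(Km+[S]) gives [S] = Km·v/(Vmax − v).
[S] = 2.77 × 315 / (517 − 315) = 872.6/202.0 = 4.32 µM.

4.32 µM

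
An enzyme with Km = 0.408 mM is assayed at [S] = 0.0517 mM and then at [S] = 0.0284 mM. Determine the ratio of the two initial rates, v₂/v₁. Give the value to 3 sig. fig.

0.579

The fractional saturations are [S]/(Km+[S]) = 0.0517/0.4597 = 0.1125 and 0.0284/0.4364 = 0.06508.
v₂/v₁ is just their ratio: 0.06508/0.1125 = 0.579.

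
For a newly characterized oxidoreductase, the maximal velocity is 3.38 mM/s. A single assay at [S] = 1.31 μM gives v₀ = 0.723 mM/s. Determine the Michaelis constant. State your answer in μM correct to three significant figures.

4.81 μM

v/Vmax = 0.723/3.38 = 0.2139 = [S]/(Km+[S]).
So Km + [S] = [S]/0.2139 = 6.124 μM, giving Km = 6.124 − 1.31 = 4.81 μM.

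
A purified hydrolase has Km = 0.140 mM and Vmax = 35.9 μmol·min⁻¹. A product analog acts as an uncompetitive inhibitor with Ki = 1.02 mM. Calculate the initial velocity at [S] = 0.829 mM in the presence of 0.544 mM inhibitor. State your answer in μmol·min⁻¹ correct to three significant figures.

With α = 1 + [I]/Ki = 1 + 0.544/1.02 = 1.533, the uncompetitive rate law is v = (Vmax/α)·[S] / (Km/α + [S]).
v = (35.9/1.533)×0.829 / (0.140/1.533 + 0.829) = 19.41/0.9203 = 21.1 μmol·min⁻¹.

21.1 μmol·min⁻¹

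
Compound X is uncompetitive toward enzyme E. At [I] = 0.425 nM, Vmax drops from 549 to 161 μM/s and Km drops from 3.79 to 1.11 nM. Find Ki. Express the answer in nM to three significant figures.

0.176 nM

Uncompetitive: Vmax,app = Vmax/α (and Km,app = Km/α) with α = 1 + [I]/Ki.
α = Vmax/Vmax,app = 549/161 = 3.410.
Ki = [I]/(α − 1) = 0.425/2.410 = 0.176 nM.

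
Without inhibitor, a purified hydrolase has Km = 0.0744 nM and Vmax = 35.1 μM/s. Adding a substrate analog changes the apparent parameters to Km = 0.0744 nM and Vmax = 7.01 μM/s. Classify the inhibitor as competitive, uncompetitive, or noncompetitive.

noncompetitive

Vmax decreases (35.1 → 7.01 μM/s) while Km is unchanged — pure noncompetitive inhibition.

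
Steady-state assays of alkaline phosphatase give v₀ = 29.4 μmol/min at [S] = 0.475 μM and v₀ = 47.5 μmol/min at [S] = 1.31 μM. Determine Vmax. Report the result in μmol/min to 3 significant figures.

73.1 μmol/min

From v = Vmax[S]/(Km+[S]), each point gives Vmax = v(Km+[S])/[S].
Equating: 29.4(Km+0.475)/0.475 = 47.5(Km+1.31)/1.31.
61.89·Km + 29.4 = 36.26·Km + 47.5, so (61.89 − 36.26)·Km = 47.5 − 29.4.
Km = 18.10/25.64 = 0.706 μM; then Vmax = 29.4(0.706+0.475)/0.475 = 73.1 μmol/min.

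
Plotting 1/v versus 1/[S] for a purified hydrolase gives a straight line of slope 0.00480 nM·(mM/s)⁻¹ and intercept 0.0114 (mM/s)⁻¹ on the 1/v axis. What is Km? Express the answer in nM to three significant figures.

0.421 nM

y-intercept = 1/Vmax ⇒ Vmax = 87.7 mM/s; slope = Km/Vmax ⇒ Km = slope × Vmax.
Km = 0.00480 × 87.7 = 0.421 nM.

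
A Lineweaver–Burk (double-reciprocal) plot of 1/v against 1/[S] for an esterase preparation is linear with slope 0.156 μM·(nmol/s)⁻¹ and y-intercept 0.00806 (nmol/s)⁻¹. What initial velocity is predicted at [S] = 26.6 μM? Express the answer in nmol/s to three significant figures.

71.8 nmol/s

The y-intercept is 1/Vmax, so Vmax = 1/0.00806 = 124 nmol/s.
The slope is Km/Vmax, so Km = 0.156 × 124 = 19.4 μM.
Then v = 124 × 26.6/(19.4 + 26.6) = 71.8 nmol/s.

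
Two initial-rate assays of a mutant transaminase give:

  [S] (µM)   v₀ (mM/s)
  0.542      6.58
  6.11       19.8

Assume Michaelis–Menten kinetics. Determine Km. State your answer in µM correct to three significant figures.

1.49 µM

From v = Vmax[S]/(Km+[S]), each point gives Vmax = v(Km+[S])/[S].
Equating: 6.58(Km+0.542)/0.542 = 19.8(Km+6.11)/6.11.
12.14·Km + 6.58 = 3.241·Km + 19.8, so (12.14 − 3.241)·Km = 19.8 − 6.58.
Km = 13.22/8.900 = 1.49 µM; then Vmax = 6.58(1.49+0.542)/0.542 = 24.6 mM/s.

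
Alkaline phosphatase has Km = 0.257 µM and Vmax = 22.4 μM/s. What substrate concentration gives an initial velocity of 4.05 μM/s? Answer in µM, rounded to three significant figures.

0.0567 µM

The required fractional saturation is v/Vmax = 4.05/22.4 = 0.1808.
Then [S]/(Km+[S]) = 0.1808 ⇒ [S] = 0.257 × 0.1808/(1 − 0.1808) = 0.0567 µM.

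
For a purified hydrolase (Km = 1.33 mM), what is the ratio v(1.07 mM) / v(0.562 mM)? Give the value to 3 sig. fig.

The fractional saturations are [S]/(Km+[S]) = 0.562/1.892 = 0.2970 and 1.07/2.400 = 0.4458.
v₂/v₁ is just their ratio: 0.4458/0.2970 = 1.50.

1.50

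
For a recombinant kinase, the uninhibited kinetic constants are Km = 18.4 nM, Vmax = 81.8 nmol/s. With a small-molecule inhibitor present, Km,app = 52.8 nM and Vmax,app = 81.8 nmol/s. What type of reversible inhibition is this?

competitive

Km increases (18.4 → 52.8 nM) while Vmax is unchanged — the hallmark of competitive inhibition.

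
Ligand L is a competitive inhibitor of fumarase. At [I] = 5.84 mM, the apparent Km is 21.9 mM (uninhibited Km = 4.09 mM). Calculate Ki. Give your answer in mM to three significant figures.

1.34 mM

Competitive: Km,app = α·Km with α = 1 + [I]/Ki.
α = Km,app/Km = 21.9/4.09 = 5.355.
Since α = 1 + [I]/Ki, [I]/Ki = 5.355 − 1 = 4.355 and Ki = 5.84/4.355 = 1.34 mM.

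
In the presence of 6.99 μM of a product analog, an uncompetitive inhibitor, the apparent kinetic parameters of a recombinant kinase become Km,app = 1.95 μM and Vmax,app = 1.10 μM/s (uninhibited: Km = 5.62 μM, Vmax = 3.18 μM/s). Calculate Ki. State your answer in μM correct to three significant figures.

3.70 μM

Uncompetitive: Vmax,app = Vmax/α (and Km,app = Km/α) with α = 1 + [I]/Ki.
α = Vmax/Vmax,app = 3.18/1.10 = 2.891.
Ki = [I]/(α − 1) = 6.99/1.891 = 3.70 μM.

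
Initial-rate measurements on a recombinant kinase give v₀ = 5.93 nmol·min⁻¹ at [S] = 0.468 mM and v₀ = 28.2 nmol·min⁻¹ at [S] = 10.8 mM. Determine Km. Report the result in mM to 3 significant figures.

From v = Vmax[S]/(Km+[S]), each point gives Vmax = v(Km+[S])/[S].
Equating: 5.93(Km+0.468)/0.468 = 28.2(Km+10.8)/10.8.
12.67·Km + 5.93 = 2.611·Km + 28.2, so (12.67 − 2.611)·Km = 28.2 − 5.93.
Km = 22.27/10.06 = 2.21 mM; then Vmax = 5.93(2.21+0.468)/0.468 = 34.0 nmol·min⁻¹.

2.21 mM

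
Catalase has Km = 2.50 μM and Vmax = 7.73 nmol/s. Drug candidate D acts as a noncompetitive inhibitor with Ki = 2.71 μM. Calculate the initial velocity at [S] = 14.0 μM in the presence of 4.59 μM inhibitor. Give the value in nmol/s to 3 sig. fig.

With α = 1 + [I]/Ki = 1 + 4.59/2.71 = 2.694, the noncompetitive rate law is v = (Vmax/α)·[S] / (Km + [S]).
v = (7.73/2.694)×14.0 / (2.50 + 14.0) = 40.17/16.50 = 2.43 nmol/s.

2.43 nmol/s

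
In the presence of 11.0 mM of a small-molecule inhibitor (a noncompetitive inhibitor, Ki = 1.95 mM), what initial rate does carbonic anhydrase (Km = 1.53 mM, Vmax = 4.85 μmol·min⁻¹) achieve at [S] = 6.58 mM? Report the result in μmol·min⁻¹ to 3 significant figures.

0.593 μmol·min⁻¹

With α = 1 + [I]/Ki = 1 + 11.0/1.95 = 6.641, the noncompetitive rate law is v = (Vmax/α)·[S] / (Km + [S]).
v = (4.85/6.641)×6.58 / (1.53 + 6.58) = 4.805/8.110 = 0.593 μmol·min⁻¹.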